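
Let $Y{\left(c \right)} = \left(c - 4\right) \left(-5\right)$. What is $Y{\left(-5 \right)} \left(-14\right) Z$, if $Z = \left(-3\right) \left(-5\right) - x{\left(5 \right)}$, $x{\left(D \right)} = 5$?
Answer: $-6300$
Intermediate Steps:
$Y{\left(c \right)} = 20 - 5 c$ ($Y{\left(c \right)} = \left(-4 + c\right) \left(-5\right) = 20 - 5 c$)
$Z = 10$ ($Z = \left(-3\right) \left(-5\right) - 5 = 15 - 5 = 10$)
$Y{\left(-5 \right)} \left(-14\right) Z = \left(20 - -25\right) \left(-14\right) 10 = \left(20 + 25\right) \left(-14\right) 10 = 45 \left(-14\right) 10 = \left(-630\right) 10 = -6300$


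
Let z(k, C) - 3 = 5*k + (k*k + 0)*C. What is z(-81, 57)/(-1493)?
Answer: -373575/1493 ≈ -250.22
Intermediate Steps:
z(k, C) = 3 + 5*k + C*k**2 (z(k, C) = 3 + (5*k + (k*k + 0)*C) = 3 + (5*k + (k**2 + 0)*C) = 3 + (5*k + k**2*C) = 3 + (5*k + C*k**2) = 3 + 5*k + C*k**2)
z(-81, 57)/(-1493) = (3 + 5*(-81) + 57*(-81)**2)/(-1493) = (3 - 405 + 57*6561)*(-1/1493) = (3 - 405 + 373977)*(-1/1493) = 373575*(-1/1493) = -373575/1493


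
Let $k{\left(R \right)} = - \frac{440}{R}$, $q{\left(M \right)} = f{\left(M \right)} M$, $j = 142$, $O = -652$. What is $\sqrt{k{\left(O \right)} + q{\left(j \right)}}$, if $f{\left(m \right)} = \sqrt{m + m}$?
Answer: $\frac{\sqrt{17930 + 7545596 \sqrt{71}}}{163} \approx 48.925$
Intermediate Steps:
$f{\left(m \right)} = \sqrt{2} \sqrt{m}$ ($f{\left(m \right)} = \sqrt{2 m} = \sqrt{2} \sqrt{m}$)
$q{\left(M \right)} = \sqrt{2} M^{\frac{3}{2}}$ ($q{\left(M \right)} = \sqrt{2} \sqrt{M} M = \sqrt{2} M^{\frac{3}{2}}$)
$\sqrt{k{\left(O \right)} + q{\left(j \right)}} = \sqrt{- \frac{440}{-652} + \sqrt{2} \cdot 142^{\frac{3}{2}}} = \sqrt{\left(-440\right) \left(- \frac{1}{652}\right) + \sqrt{2} \cdot 142 \sqrt{142}} = \sqrt{\frac{110}{163} + 284 \sqrt{71}}$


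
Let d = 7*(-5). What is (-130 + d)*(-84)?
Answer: 13860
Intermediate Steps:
d = -35
(-130 + d)*(-84) = (-130 - 35)*(-84) = -165*(-84) = 13860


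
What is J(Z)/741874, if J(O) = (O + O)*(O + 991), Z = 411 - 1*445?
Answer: -32538/370937 ≈ -0.087718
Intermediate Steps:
Z = -34 (Z = 411 - 445 = -34)
J(O) = 2*O*(991 + O) (J(O) = (2*O)*(991 + O) = 2*O*(991 + O))
J(Z)/741874 = (2*(-34)*(991 - 34))/741874 = (2*(-34)*957)*(1/741874) = -65076*1/741874 = -32538/370937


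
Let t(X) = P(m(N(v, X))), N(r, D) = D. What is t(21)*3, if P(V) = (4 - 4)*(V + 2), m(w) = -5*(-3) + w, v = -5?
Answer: 0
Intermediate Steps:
m(w) = 15 + w
P(V) = 0 (P(V) = 0*(2 + V) = 0)
t(X) = 0
t(21)*3 = 0*3 = 0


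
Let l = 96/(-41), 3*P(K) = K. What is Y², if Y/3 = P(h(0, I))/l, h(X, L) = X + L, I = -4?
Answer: 1681/576 ≈ 2.9184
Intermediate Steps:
h(X, L) = L + X
P(K) = K/3
l = -96/41 (l = 96*(-1/41) = -96/41 ≈ -2.3415)
Y = 41/24 (Y = 3*(((-4 + 0)/3)/(-96/41)) = 3*(((⅓)*(-4))*(-41/96)) = 3*(-4/3*(-41/96)) = 3*(41/72) = 41/24 ≈ 1.7083)
Y² = (41/24)² = 1681/576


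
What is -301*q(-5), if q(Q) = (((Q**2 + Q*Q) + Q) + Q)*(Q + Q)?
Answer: 120400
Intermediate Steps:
q(Q) = 2*Q*(2*Q + 2*Q**2) (q(Q) = (((Q**2 + Q**2) + Q) + Q)*(2*Q) = ((2*Q**2 + Q) + Q)*(2*Q) = ((Q + 2*Q**2) + Q)*(2*Q) = (2*Q + 2*Q**2)*(2*Q) = 2*Q*(2*Q + 2*Q**2))
-301*q(-5) = -1204*(-5)**2*(1 - 5) = -1204*25*(-4) = -301*(-400) = 120400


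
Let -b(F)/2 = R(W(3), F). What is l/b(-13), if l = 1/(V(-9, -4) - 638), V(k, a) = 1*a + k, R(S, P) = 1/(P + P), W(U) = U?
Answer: -13/651 ≈ -0.019969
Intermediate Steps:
R(S, P) = 1/(2*P)
V(k, a) = a + k
b(F) = -1/F
l = -1/651 (l = 1/((-4 - 9) - 638) = 1/(-13 - 638) = 1/(-651) = -1/651 ≈ -0.0015361)
l/b(-13) = -1/(651*((-1/(-13)))) = -1/(651*((-1*(-1/13)))) = -1/(651*1/13) = -1/651*13 = -13/651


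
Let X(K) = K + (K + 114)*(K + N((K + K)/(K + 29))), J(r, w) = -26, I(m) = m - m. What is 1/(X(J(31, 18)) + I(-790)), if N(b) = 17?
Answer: -1/818 ≈ -0.0012225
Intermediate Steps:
I(m) = 0
X(K) = K + (17 + K)*(114 + K) (X(K) = K + (K + 114)*(K + 17) = K + (114 + K)*(17 + K) = K + (17 + K)*(114 + K))
1/(X(J(31, 18)) + I(-790)) = 1/((1938 + (-26)² + 132*(-26)) + 0) = 1/((1938 + 676 - 3432) + 0) = 1/(-818 + 0) = 1/(-818) = -1/818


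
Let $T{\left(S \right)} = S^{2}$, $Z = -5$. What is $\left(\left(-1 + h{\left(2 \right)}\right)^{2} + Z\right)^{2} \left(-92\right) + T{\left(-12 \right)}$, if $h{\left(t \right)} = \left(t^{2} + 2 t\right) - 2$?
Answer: $-36656$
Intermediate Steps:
$h{\left(t \right)} = -2 + t^{2} + 2 t$
$\left(\left(-1 + h{\left(2 \right)}\right)^{2} + Z\right)^{2} \left(-92\right) + T{\left(-12 \right)} = \left(\left(-1 + \left(-2 + 2^{2} + 2 \cdot 2\right)\right)^{2} - 5\right)^{2} \left(-92\right) + \left(-12\right)^{2} = \left(\left(-1 + \left(-2 + 4 + 4\right)\right)^{2} - 5\right)^{2} \left(-92\right) + 144 = \left(\left(-1 + 6\right)^{2} - 5\right)^{2} \left(-92\right) + 144 = \left(5^{2} - 5\right)^{2} \left(-92\right) + 144 = \left(25 - 5\right)^{2} \left(-92\right) + 144 = 20^{2} \left(-92\right) + 144 = 400 \left(-92\right) + 144 = -36800 + 144 = -36656$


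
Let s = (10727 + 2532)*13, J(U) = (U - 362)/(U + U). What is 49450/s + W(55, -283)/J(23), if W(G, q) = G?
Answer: -419324960/58432413 ≈ -7.1762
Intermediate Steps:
J(U) = (-362 + U)/(2*U) (J(U) = (-362 + U)/((2*U)) = (-362 + U)*(1/(2*U)) = (-362 + U)/(2*U))
s = 172367 (s = 13259*13 = 172367)
49450/s + W(55, -283)/J(23) = 49450/172367 + 55/(((½)*(-362 + 23)/23)) = 49450*(1/172367) + 55/(((½)*(1/23)*(-339))) = 49450/172367 + 55/(-339/46) = 49450/172367 + 55*(-46/339) = 49450/172367 - 2530/339 = -419324960/58432413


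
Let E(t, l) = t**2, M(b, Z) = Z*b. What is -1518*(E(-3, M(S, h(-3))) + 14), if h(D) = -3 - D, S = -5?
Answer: -34914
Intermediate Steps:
-1518*(E(-3, M(S, h(-3))) + 14) = -1518*((-3)**2 + 14) = -1518*(9 + 14) = -1518*23 = -34914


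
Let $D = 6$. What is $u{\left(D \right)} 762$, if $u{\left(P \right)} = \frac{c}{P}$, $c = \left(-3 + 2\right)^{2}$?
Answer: $127$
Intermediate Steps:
$c = 1$ ($c = \left(-1\right)^{2} = 1$)
$u{\left(P \right)} = \frac{1}{P}$ ($u{\left(P \right)} = 1 \frac{1}{P} = \frac{1}{P}$)
$u{\left(D \right)} 762 = \frac{1}{6} \cdot 762 = 127$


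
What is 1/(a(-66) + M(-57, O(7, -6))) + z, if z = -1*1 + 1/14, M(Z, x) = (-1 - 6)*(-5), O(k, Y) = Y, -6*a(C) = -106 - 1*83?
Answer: -243/266 ≈ -0.91353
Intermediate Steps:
a(C) = 63/2 (a(C) = -(-106 - 1*83)/6 = -(-106 - 83)/6 = -⅙*(-189) = 63/2)
M(Z, x) = 35 (M(Z, x) = -7*(-5) = 35)
z = -13/14 (z = -1 + 1/14 = -13/14 ≈ -0.92857)
1/(a(-66) + M(-57, O(7, -6))) + z = 1/(63/2 + 35) - 13/14 = 1/(133/2) - 13/14 = 2/133 - 13/14 = -243/266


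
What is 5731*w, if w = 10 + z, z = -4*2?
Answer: 11462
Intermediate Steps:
z = -8
w = 2 (w = 10 - 8 = 2)
5731*w = 5731*2 = 11462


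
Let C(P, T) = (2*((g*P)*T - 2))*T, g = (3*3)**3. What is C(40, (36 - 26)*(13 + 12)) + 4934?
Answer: 3645003934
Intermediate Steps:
g = 729 (g = 9**3 = 729)
C(P, T) = T*(-4 + 1458*P*T) (C(P, T) = (2*((729*P)*T - 2))*T = (2*(729*P*T - 2))*T = (2*(-2 + 729*P*T))*T = (-4 + 1458*P*T)*T = T*(-4 + 1458*P*T))
C(40, (36 - 26)*(13 + 12)) + 4934 = 2*((36 - 26)*(13 + 12))*(-2 + 729*40*((36 - 26)*(13 + 12))) + 4934 = 2*(10*25)*(-2 + 729*40*(10*25)) + 4934 = 2*250*(-2 + 729*40*250) + 4934 = 2*250*(-2 + 7290000) + 4934 = 2*250*7289998 + 4934 = 3644999000 + 4934 = 3645003934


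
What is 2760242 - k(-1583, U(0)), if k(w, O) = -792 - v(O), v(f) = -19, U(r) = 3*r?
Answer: 2761015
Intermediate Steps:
k(w, O) = -773 (k(w, O) = -792 - 1*(-19) = -792 + 19 = -773)
2760242 - k(-1583, U(0)) = 2760242 - 1*(-773) = 2760242 + 773 = 2761015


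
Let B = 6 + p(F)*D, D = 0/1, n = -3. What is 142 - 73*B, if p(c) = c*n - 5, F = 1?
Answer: -296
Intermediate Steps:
D = 0 (D = 0*1 = 0)
p(c) = -5 - 3*c (p(c) = c*(-3) - 5 = -3*c - 5 = -5 - 3*c)
B = 6 (B = 6 + (-5 - 3*1)*0 = 6 + (-5 - 3)*0 = 6 - 8*0 = 6 + 0 = 6)
142 - 73*B = 142 - 73*6 = 142 - 438 = -296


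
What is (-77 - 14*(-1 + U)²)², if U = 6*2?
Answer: 3136441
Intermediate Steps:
U = 12
(-77 - 14*(-1 + U)²)² = (-77 - 14*(-1 + 12)²)² = (-77 - 14*11²)² = (-77 - 14*121)² = (-77 - 1694)² = (-1771)² = 3136441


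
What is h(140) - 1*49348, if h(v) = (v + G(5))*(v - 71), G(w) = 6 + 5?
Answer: -38929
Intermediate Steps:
G(w) = 11
h(v) = (-71 + v)*(11 + v) (h(v) = (v + 11)*(v - 71) = (11 + v)*(-71 + v) = (-71 + v)*(11 + v))
h(140) - 1*49348 = (-781 + 140² - 60*140) - 1*49348 = (-781 + 19600 - 8400) - 49348 = 10419 - 49348 = -38929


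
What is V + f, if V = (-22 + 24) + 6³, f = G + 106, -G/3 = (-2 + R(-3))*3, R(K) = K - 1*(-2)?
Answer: 351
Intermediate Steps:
R(K) = 2 + K (R(K) = K + 2 = 2 + K)
G = 27 (G = -3*(-2 + (2 - 3))*3 = -3*(-2 - 1)*3 = -(-9)*3 = -3*(-9) = 27)
f = 133 (f = 27 + 106 = 133)
V = 218 (V = 2 + 216 = 218)
V + f = 218 + 133 = 351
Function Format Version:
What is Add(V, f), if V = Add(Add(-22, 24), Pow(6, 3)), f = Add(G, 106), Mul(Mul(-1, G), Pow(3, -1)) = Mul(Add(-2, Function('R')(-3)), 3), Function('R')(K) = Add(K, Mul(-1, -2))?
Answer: 351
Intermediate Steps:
Function('R')(K) = Add(2, K) (Function('R')(K) = Add(K, 2) = Add(2, K))
G = 27 (G = Mul(-3, Mul(Add(-2, Add(2, -3)), 3)) = Mul(-3, Mul(Add(-2, -1), 3)) = Mul(-3, Mul(-3, 3)) = Mul(-3, -9) = 27)
f = 133 (f = Add(27, 106) = 133)
V = 218 (V = Add(2, 216) = 218)
Add(V, f) = Add(218, 133) = 351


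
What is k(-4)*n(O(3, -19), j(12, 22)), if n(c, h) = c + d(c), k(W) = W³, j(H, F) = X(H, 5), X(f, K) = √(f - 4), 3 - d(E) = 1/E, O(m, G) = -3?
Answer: -64/3 ≈ -21.333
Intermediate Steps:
d(E) = 3 - 1/E
X(f, K) = √(-4 + f)
j(H, F) = √(-4 + H)
n(c, h) = 3 + c - 1/c (n(c, h) = c + (3 - 1/c) = 3 + c - 1/c)
k(-4)*n(O(3, -19), j(12, 22)) = (-4)³*(3 - 3 - 1/(-3)) = -64*(3 - 3 - 1*(-⅓)) = -64*(3 - 3 + ⅓) = -64*⅓ = -64/3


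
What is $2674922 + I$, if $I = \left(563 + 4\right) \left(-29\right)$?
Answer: $2658479$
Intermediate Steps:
$I = -16443$ ($I = 567 \left(-29\right) = -16443$)
$2674922 + I = 2674922 - 16443 = 2658479$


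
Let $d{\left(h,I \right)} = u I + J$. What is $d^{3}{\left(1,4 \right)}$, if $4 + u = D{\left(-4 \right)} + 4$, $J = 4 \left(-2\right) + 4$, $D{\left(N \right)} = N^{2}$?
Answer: $216000$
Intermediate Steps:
$J = -4$ ($J = -8 + 4 = -4$)
$u = 16$ ($u = -4 + \left(\left(-4\right)^{2} + 4\right) = -4 + \left(16 + 4\right) = -4 + 20 = 16$)
$d{\left(h,I \right)} = -4 + 16 I$ ($d{\left(h,I \right)} = 16 I - 4 = -4 + 16 I$)
$d^{3}{\left(1,4 \right)} = \left(-4 + 16 \cdot 4\right)^{3} = \left(-4 + 64\right)^{3} = 60^{3} = 216000$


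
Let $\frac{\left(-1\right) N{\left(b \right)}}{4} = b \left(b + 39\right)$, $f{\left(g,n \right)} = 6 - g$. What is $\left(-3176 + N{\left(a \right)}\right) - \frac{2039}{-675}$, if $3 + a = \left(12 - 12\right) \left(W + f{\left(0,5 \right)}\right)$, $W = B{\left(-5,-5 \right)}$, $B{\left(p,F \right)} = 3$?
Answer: $- \frac{1850161}{675} \approx -2741.0$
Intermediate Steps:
$W = 3$
$a = -3$ ($a = -3 + \left(12 - 12\right) \left(3 + \left(6 - 0\right)\right) = -3 + 0 \left(3 + \left(6 + 0\right)\right) = -3 + 0 \left(3 + 6\right) = -3 + 0 \cdot 9 = -3 + 0 = -3$)
$N{\left(b \right)} = - 4 b \left(39 + b\right)$ ($N{\left(b \right)} = - 4 b \left(b + 39\right) = - 4 b \left(39 + b\right)$)
$\left(-3176 + N{\left(a \right)}\right) - \frac{2039}{-675} = \left(-3176 - - 12 \left(39 - 3\right)\right) - \frac{2039}{-675} = \left(-3176 - \left(-12\right) 36\right) - - \frac{2039}{675} = \left(-3176 + 432\right) + \frac{2039}{675} = -2744 + \frac{2039}{675} = - \frac{1850161}{675}$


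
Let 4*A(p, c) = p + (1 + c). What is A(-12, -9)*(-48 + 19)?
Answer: 145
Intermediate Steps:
A(p, c) = ¼ + c/4 + p/4 (A(p, c) = (p + (1 + c))/4 = (1 + c + p)/4 = ¼ + c/4 + p/4)
A(-12, -9)*(-48 + 19) = (¼ + (¼)*(-9) + (¼)*(-12))*(-48 + 19) = (¼ - 9/4 - 3)*(-29) = -5*(-29) = 145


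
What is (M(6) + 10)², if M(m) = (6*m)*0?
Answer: 100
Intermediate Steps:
M(m) = 0
(M(6) + 10)² = (0 + 10)² = 10² = 100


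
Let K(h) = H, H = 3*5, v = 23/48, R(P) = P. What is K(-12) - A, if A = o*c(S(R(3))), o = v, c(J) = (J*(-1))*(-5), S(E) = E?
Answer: 125/16 ≈ 7.8125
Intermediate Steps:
c(J) = 5*J (c(J) = -J*(-5) = 5*J)
v = 23/48 (v = 23*(1/48) = 23/48 ≈ 0.47917)
o = 23/48 ≈ 0.47917
H = 15
A = 115/16 (A = 23*(5*3)/48 = (23/48)*15 = 115/16 ≈ 7.1875)
K(h) = 15
K(-12) - A = 15 - 1*115/16 = 15 - 115/16 = 125/16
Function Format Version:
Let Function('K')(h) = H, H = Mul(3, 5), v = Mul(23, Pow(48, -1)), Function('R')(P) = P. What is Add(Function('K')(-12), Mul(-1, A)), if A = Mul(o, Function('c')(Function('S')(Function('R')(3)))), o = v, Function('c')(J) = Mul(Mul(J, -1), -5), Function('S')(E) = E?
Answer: Rational(125, 16) ≈ 7.8125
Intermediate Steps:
Function('c')(J) = Mul(5, J) (Function('c')(J) = Mul(Mul(-1, J), -5) = Mul(5, J))
v = Rational(23, 48) (v = Mul(23, Rational(1, 48)) = Rational(23, 48) ≈ 0.47917)
o = Rational(23, 48) ≈ 0.47917
H = 15
A = Rational(115, 16) (A = Mul(Rational(23, 48), Mul(5, 3)) = Mul(Rational(23, 48), 15) = Rational(115, 16) ≈ 7.1875)
Function('K')(h) = 15
Add(Function('K')(-12), Mul(-1, A)) = Add(15, Mul(-1, Rational(115, 16))) = Add(15, Rational(-115, 16)) = Rational(125, 16)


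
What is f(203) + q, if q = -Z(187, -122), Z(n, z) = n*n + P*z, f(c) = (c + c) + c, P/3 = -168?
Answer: -95848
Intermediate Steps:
P = -504 (P = 3*(-168) = -504)
f(c) = 3*c (f(c) = 2*c + c = 3*c)
Z(n, z) = n**2 - 504*z (Z(n, z) = n*n - 504*z = n**2 - 504*z)
q = -96457 (q = -(187**2 - 504*(-122)) = -(34969 + 61488) = -1*96457 = -96457)
f(203) + q = 3*203 - 96457 = 609 - 96457 = -95848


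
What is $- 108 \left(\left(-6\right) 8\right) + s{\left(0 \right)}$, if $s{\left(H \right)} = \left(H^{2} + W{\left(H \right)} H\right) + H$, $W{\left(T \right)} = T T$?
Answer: $5184$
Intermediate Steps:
$W{\left(T \right)} = T^{2}$
$s{\left(H \right)} = H + H^{2} + H^{3}$ ($s{\left(H \right)} = \left(H^{2} + H^{2} H\right) + H = \left(H^{2} + H^{3}\right) + H = H + H^{2} + H^{3}$)
$- 108 \left(\left(-6\right) 8\right) + s{\left(0 \right)} = - 108 \left(\left(-6\right) 8\right) + 0 \left(1 + 0 + 0^{2}\right) = \left(-108\right) \left(-48\right) + 0 \left(1 + 0 + 0\right) = 5184 + 0 \cdot 1 = 5184 + 0 = 5184$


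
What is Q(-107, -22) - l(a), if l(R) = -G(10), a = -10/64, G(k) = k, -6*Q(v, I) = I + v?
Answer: 63/2 ≈ 31.500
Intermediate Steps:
Q(v, I) = -I/6 - v/6 (Q(v, I) = -(I + v)/6 = -I/6 - v/6)
a = -5/32 (a = -10*1/64 = -5/32 ≈ -0.15625)
l(R) = -10 (l(R) = -1*10 = -10)
Q(-107, -22) - l(a) = (-⅙*(-22) - ⅙*(-107)) - 1*(-10) = (11/3 + 107/6) + 10 = 43/2 + 10 = 63/2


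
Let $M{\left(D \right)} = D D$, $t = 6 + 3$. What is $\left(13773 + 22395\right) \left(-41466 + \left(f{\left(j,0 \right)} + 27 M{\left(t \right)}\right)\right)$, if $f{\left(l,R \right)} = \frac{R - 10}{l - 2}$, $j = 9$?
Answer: $- \frac{9944861784}{7} \approx -1.4207 \cdot 10^{9}$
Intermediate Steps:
$f{\left(l,R \right)} = \frac{-10 + R}{-2 + l}$
$t = 9$
$M{\left(D \right)} = D^{2}$
$\left(13773 + 22395\right) \left(-41466 + \left(f{\left(j,0 \right)} + 27 M{\left(t \right)}\right)\right) = \left(13773 + 22395\right) \left(-41466 + \left(\frac{-10 + 0}{-2 + 9} + 27 \cdot 9^{2}\right)\right) = 36168 \left(-41466 + \left(\frac{1}{7} \left(-10\right) + 27 \cdot 81\right)\right) = 36168 \left(-41466 + \left(\frac{1}{7} \left(-10\right) + 2187\right)\right) = 36168 \left(-41466 + \left(- \frac{10}{7} + 2187\right)\right) = 36168 \left(-41466 + \frac{15299}{7}\right) = 36168 \left(- \frac{274963}{7}\right) = - \frac{9944861784}{7}$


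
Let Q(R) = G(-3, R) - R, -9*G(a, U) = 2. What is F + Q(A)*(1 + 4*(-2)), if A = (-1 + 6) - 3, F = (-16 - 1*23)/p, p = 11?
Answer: 1189/99 ≈ 12.010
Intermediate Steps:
G(a, U) = -2/9 (G(a, U) = -⅑*2 = -2/9)
F = -39/11 (F = (-16 - 1*23)/11 = (-16 - 23)*(1/11) = -39*1/11 = -39/11 ≈ -3.5455)
A = 2 (A = 5 - 3 = 2)
Q(R) = -2/9 - R
F + Q(A)*(1 + 4*(-2)) = -39/11 + (-2/9 - 1*2)*(1 + 4*(-2)) = -39/11 + (-2/9 - 2)*(1 - 8) = -39/11 - 20/9*(-7) = -39/11 + 140/9 = 1189/99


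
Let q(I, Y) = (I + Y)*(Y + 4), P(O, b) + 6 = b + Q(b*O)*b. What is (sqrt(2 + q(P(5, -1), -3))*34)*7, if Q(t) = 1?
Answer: 714*I ≈ 714.0*I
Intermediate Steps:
P(O, b) = -6 + 2*b (P(O, b) = -6 + (b + 1*b) = -6 + (b + b) = -6 + 2*b)
q(I, Y) = (4 + Y)*(I + Y) (q(I, Y) = (I + Y)*(4 + Y) = (4 + Y)*(I + Y))
(sqrt(2 + q(P(5, -1), -3))*34)*7 = (sqrt(2 + ((-3)**2 + 4*(-6 + 2*(-1)) + 4*(-3) + (-6 + 2*(-1))*(-3)))*34)*7 = (sqrt(2 + (9 + 4*(-6 - 2) - 12 + (-6 - 2)*(-3)))*34)*7 = (sqrt(2 + (9 + 4*(-8) - 12 - 8*(-3)))*34)*7 = (sqrt(2 + (9 - 32 - 12 + 24))*34)*7 = (sqrt(2 - 11)*34)*7 = (sqrt(-9)*34)*7 = ((3*I)*34)*7 = (102*I)*7 = 714*I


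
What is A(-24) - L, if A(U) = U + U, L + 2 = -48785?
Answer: 48739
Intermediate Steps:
L = -48787 (L = -2 - 48785 = -48787)
A(U) = 2*U
A(-24) - L = 2*(-24) - 1*(-48787) = -48 + 48787 = 48739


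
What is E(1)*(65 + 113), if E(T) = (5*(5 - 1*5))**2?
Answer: 0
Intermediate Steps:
E(T) = 0 (E(T) = (5*(5 - 5))**2 = (5*0)**2 = 0**2 = 0)
E(1)*(65 + 113) = 0*(65 + 113) = 0*178 = 0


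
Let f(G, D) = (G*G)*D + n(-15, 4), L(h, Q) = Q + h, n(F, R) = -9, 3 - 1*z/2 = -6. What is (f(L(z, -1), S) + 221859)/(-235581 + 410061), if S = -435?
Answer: 6409/11632 ≈ 0.55098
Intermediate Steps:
z = 18 (z = 6 - 2*(-6) = 6 + 12 = 18)
f(G, D) = -9 + D*G**2 (f(G, D) = (G*G)*D - 9 = G**2*D - 9 = D*G**2 - 9 = -9 + D*G**2)
(f(L(z, -1), S) + 221859)/(-235581 + 410061) = ((-9 - 435*(-1 + 18)**2) + 221859)/(-235581 + 410061) = ((-9 - 435*17**2) + 221859)/174480 = ((-9 - 435*289) + 221859)*(1/174480) = ((-9 - 125715) + 221859)*(1/174480) = (-125724 + 221859)*(1/174480) = 96135*(1/174480) = 6409/11632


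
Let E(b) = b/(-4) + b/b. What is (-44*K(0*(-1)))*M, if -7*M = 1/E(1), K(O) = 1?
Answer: 176/21 ≈ 8.3810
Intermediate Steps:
E(b) = 1 - b/4 (E(b) = b*(-1/4) + 1 = -b/4 + 1 = 1 - b/4)
M = -4/21 (M = -1/(7*(1 - 1/4*1)) = -1/(7*(1 - 1/4)) = -1/(7*3/4) = -1/7*4/3 = -4/21 ≈ -0.19048)
(-44*K(0*(-1)))*M = -44*1*(-4/21) = -44*(-4/21) = 176/21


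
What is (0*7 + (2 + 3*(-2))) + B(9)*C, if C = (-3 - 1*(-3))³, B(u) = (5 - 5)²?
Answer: -4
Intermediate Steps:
B(u) = 0 (B(u) = 0² = 0)
C = 0 (C = (-3 + 3)³ = 0³ = 0)
(0*7 + (2 + 3*(-2))) + B(9)*C = (0*7 + (2 + 3*(-2))) + 0*0 = (0 + (2 - 6)) + 0 = (0 - 4) + 0 = -4 + 0 = -4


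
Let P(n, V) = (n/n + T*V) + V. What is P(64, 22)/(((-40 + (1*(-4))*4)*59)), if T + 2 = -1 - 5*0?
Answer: 43/3304 ≈ 0.013015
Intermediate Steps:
T = -3 (T = -2 + (-1 - 5*0) = -2 + (-1 + 0) = -2 - 1 = -3)
P(n, V) = 1 - 2*V (P(n, V) = (n/n - 3*V) + V = (1 - 3*V) + V = 1 - 2*V)
P(64, 22)/(((-40 + (1*(-4))*4)*59)) = (1 - 2*22)/(((-40 + (1*(-4))*4)*59)) = (1 - 44)/(((-40 - 4*4)*59)) = -43*1/(59*(-40 - 16)) = -43/((-56*59)) = -43/(-3304) = -43*(-1/3304) = 43/3304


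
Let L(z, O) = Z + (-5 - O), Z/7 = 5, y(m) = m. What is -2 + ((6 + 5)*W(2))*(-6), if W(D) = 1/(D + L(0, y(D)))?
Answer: -21/5 ≈ -4.2000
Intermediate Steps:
Z = 35 (Z = 7*5 = 35)
L(z, O) = 30 - O (L(z, O) = 35 + (-5 - O) = 30 - O)
W(D) = 1/30 (W(D) = 1/(D + (30 - D)) = 1/30)
-2 + ((6 + 5)*W(2))*(-6) = -2 + ((6 + 5)*(1/30))*(-6) = -2 + (11*(1/30))*(-6) = -2 + (11/30)*(-6) = -2 - 11/5 = -21/5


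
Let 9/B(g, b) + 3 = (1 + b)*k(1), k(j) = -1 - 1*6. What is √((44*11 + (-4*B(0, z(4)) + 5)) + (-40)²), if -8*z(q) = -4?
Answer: 5*√753/3 ≈ 45.735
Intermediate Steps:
k(j) = -7 (k(j) = -1 - 6 = -7)
z(q) = ½ (z(q) = -⅛*(-4) = ½)
B(g, b) = 9/(-10 - 7*b) (B(g, b) = 9/(-3 + (1 + b)*(-7)) = 9/(-3 + (-7 - 7*b)) = 9/(-10 - 7*b))
√((44*11 + (-4*B(0, z(4)) + 5)) + (-40)²) = √((44*11 + (-36/(-10 - 7*½) + 5)) + (-40)²) = √((484 + (-36/(-10 - 7/2) + 5)) + 1600) = √((484 + (-36/(-27/2) + 5)) + 1600) = √((484 + (-36*(-2)/27 + 5)) + 1600) = √((484 + (-4*(-⅔) + 5)) + 1600) = √((484 + (8/3 + 5)) + 1600) = √((484 + 23/3) + 1600) = √(1475/3 + 1600) = √(6275/3) = 5*√753/3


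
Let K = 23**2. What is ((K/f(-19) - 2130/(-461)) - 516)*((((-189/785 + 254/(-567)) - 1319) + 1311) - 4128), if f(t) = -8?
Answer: 3921497358715901/1641510360 ≈ 2.3890e+6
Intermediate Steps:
K = 529
((K/f(-19) - 2130/(-461)) - 516)*((((-189/785 + 254/(-567)) - 1319) + 1311) - 4128) = ((529/(-8) - 2130/(-461)) - 516)*((((-189/785 + 254/(-567)) - 1319) + 1311) - 4128) = ((529*(-1/8) - 2130*(-1/461)) - 516)*((((-189*1/785 + 254*(-1/567)) - 1319) + 1311) - 4128) = ((-529/8 + 2130/461) - 516)*((((-189/785 - 254/567) - 1319) + 1311) - 4128) = (-226829/3688 - 516)*(((-306553/445095 - 1319) + 1311) - 4128) = -2129837*((-587386858/445095 + 1311) - 4128)/3688 = -2129837*(-3867313/445095 - 4128)/3688 = -2129837/3688*(-1841219473/445095) = 3921497358715901/1641510360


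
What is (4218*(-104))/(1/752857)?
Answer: -330257285904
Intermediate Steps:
(4218*(-104))/(1/752857) = -438672/1/752857 = -438672*752857 = -330257285904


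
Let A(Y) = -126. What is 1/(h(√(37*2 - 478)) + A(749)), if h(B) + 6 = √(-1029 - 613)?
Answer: -66/9533 - I*√1642/19066 ≈ -0.0069233 - 0.0021253*I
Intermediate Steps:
h(B) = -6 + I*√1642 (h(B) = -6 + √(-1029 - 613) = -6 + √(-1642) = -6 + I*√1642)
1/(h(√(37*2 - 478)) + A(749)) = 1/((-6 + I*√1642) - 126) = 1/(-132 + I*√1642)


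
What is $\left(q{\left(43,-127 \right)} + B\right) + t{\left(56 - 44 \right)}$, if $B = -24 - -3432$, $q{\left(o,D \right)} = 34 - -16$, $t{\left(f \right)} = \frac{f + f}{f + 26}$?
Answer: $\frac{65714}{19} \approx 3458.6$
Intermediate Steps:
$t{\left(f \right)} = \frac{2 f}{26 + f}$
$q{\left(o,D \right)} = 50$ ($q{\left(o,D \right)} = 34 + 16 = 50$)
$B = 3408$ ($B = -24 + 3432 = 3408$)
$\left(q{\left(43,-127 \right)} + B\right) + t{\left(56 - 44 \right)} = \left(50 + 3408\right) + \frac{2 \left(56 - 44\right)}{26 + \left(56 - 44\right)} = 3458 + \frac{2 \left(56 - 44\right)}{26 + \left(56 - 44\right)} = 3458 + 2 \cdot 12 \frac{1}{26 + 12} = 3458 + 2 \cdot 12 \cdot \frac{1}{38} = 3458 + \frac{12}{19} = \frac{65714}{19}$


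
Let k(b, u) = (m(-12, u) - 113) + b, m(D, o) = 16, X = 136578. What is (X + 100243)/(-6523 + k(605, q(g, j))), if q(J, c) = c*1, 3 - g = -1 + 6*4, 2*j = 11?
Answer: -236821/6015 ≈ -39.372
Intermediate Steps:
j = 11/2 (j = (½)*11 = 11/2 ≈ 5.5000)
g = -20 (g = 3 - (-1 + 6*4) = 3 - (-1 + 24) = 3 - 1*23 = 3 - 23 = -20)
q(J, c) = c
k(b, u) = -97 + b (k(b, u) = (16 - 113) + b = -97 + b)
(X + 100243)/(-6523 + k(605, q(g, j))) = (136578 + 100243)/(-6523 + (-97 + 605)) = 236821/(-6523 + 508) = 236821/(-6015) = 236821*(-1/6015) = -236821/6015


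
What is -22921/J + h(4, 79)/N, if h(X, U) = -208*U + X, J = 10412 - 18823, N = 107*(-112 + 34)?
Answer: 4224033/899977 ≈ 4.6935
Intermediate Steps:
N = -8346 (N = 107*(-78) = -8346)
J = -8411
h(X, U) = X - 208*U
-22921/J + h(4, 79)/N = -22921/(-8411) + (4 - 208*79)/(-8346) = -22921*(-1/8411) + (4 - 16432)*(-1/8346) = 22921/8411 - 16428*(-1/8346) = 22921/8411 + 2738/1391 = 4224033/899977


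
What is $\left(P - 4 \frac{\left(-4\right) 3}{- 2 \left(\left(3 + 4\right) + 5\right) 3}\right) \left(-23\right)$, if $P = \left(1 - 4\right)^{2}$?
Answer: $- \frac{575}{3} \approx -191.67$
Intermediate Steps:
$P = 9$ ($P = \left(-3\right)^{2} = 9$)
$\left(P - 4 \frac{\left(-4\right) 3}{- 2 \left(\left(3 + 4\right) + 5\right) 3}\right) \left(-23\right) = \left(9 - 4 \frac{\left(-4\right) 3}{- 2 \left(\left(3 + 4\right) + 5\right) 3}\right) \left(-23\right) = \left(9 - 4 \left(- \frac{12}{- 2 \left(7 + 5\right) 3}\right)\right) \left(-23\right) = \left(9 - 4 \left(- \frac{12}{\left(-2\right) 12 \cdot 3}\right)\right) \left(-23\right) = \left(9 - 4 \left(- \frac{12}{\left(-24\right) 3}\right)\right) \left(-23\right) = \left(9 - 4 \left(- \frac{12}{-72}\right)\right) \left(-23\right) = \left(9 - 4 \left(\left(-12\right) \left(- \frac{1}{72}\right)\right)\right) \left(-23\right) = \left(9 - \frac{2}{3}\right) \left(-23\right) = \frac{25}{3} \left(-23\right) = - \frac{575}{3}$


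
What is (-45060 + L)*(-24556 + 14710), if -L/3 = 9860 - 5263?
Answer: 579446946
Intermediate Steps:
L = -13791 (L = -3*(9860 - 5263) = -3*4597 = -13791)
(-45060 + L)*(-24556 + 14710) = (-45060 - 13791)*(-24556 + 14710) = -58851*(-9846) = 579446946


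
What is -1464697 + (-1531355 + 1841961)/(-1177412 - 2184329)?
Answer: -4923932268083/3361741 ≈ -1.4647e+6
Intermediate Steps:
-1464697 + (-1531355 + 1841961)/(-1177412 - 2184329) = -1464697 + 310606/(-3361741) = -1464697 + 310606*(-1/3361741) = -1464697 - 310606/3361741 = -4923932268083/3361741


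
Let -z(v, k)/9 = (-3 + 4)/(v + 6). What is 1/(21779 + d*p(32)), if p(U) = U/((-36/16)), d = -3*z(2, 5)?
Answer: 1/21731 ≈ 4.6017e-5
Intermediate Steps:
z(v, k) = -9/(6 + v) (z(v, k) = -9*(-3 + 4)/(v + 6) = -9/(6 + v))
d = 27/8 (d = -(-27)/(6 + 2) = -(-27)/8 = -3*(-9/8) = 27/8 ≈ 3.3750)
p(U) = -4*U/9 (p(U) = U/((-36*1/16)) = U/(-9/4) = U*(-4/9) = -4*U/9)
1/(21779 + d*p(32)) = 1/(21779 + 27*(-4/9*32)/8) = 1/(21779 + (27/8)*(-128/9)) = 1/(21779 - 48) = 1/21731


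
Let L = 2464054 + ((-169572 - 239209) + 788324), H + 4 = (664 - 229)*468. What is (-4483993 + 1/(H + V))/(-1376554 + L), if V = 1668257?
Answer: -8393286069168/2746059499819 ≈ -3.0565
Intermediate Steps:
H = 203576 (H = -4 + (664 - 229)*468 = -4 + 435*468 = -4 + 203580 = 203576)
L = 2843597 (L = 2464054 + (-408781 + 788324) = 2464054 + 379543 = 2843597)
(-4483993 + 1/(H + V))/(-1376554 + L) = (-4483993 + 1/(203576 + 1668257))/(-1376554 + 2843597) = (-4483993 + 1/1871833)/1467043 = (-4483993 + 1/1871833)*(1/1467043) = -8393286069168/1871833*1/1467043 = -8393286069168/2746059499819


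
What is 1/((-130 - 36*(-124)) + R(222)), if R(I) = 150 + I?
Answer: 1/4706 ≈ 0.00021249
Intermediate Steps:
1/((-130 - 36*(-124)) + R(222)) = 1/((-130 - 36*(-124)) + (150 + 222)) = 1/((-130 + 4464) + 372) = 1/(4334 + 372) = 1/4706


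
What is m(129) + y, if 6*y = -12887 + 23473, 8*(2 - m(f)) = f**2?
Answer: -7531/24 ≈ -313.79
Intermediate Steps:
m(f) = 2 - f**2/8
y = 5293/3 (y = (-12887 + 23473)/6 = (1/6)*10586 = 5293/3 ≈ 1764.3)
m(129) + y = (2 - 1/8*129**2) + 5293/3 = (2 - 1/8*16641) + 5293/3 = (2 - 16641/8) + 5293/3 = -16625/8 + 5293/3 = -7531/24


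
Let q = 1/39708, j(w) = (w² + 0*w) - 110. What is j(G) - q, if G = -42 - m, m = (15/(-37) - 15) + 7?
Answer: 55371176603/54360252 ≈ 1018.6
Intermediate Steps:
m = -311/37 (m = (15*(-1/37) - 15) + 7 = (-15/37 - 15) + 7 = -570/37 + 7 = -311/37 ≈ -8.4054)
G = -1243/37 (G = -42 - 1*(-311/37) = -42 + 311/37 = -1243/37 ≈ -33.595)
j(w) = -110 + w² (j(w) = (w² + 0) - 110 = w² - 110 = -110 + w²)
q = 1/39708 ≈ 2.5184e-5
j(G) - q = (-110 + (-1243/37)²) - 1*1/39708 = (-110 + 1545049/1369) - 1/39708 = 1394459/1369 - 1/39708 = 55371176603/54360252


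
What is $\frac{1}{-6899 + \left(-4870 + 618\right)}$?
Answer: $- \frac{1}{11151} \approx -8.9678 \cdot 10^{-5}$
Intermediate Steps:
$\frac{1}{-6899 + \left(-4870 + 618\right)} = \frac{1}{-6899 - 4252} = \frac{1}{-11151} = - \frac{1}{11151}$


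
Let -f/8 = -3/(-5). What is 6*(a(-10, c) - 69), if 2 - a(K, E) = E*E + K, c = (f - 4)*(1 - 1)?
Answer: -342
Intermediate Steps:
f = -24/5 (f = -(-24)/(-5) = -(-24)*(-1)/5 = -8*⅗ = -24/5 ≈ -4.8000)
c = 0 (c = (-24/5 - 4)*(1 - 1) = -44/5*0 = 0)
a(K, E) = 2 - K - E² (a(K, E) = 2 - (E*E + K) = 2 - (E² + K) = 2 - (K + E²) = 2 + (-K - E²) = 2 - K - E²)
6*(a(-10, c) - 69) = 6*((2 - 1*(-10) - 1*0²) - 69) = 6*((2 + 10 - 1*0) - 69) = 6*((2 + 10 + 0) - 69) = 6*(12 - 69) = 6*(-57) = -342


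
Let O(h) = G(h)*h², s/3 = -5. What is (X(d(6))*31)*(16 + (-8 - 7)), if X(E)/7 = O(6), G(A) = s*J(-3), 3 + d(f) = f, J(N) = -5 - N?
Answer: 234360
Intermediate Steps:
s = -15 (s = 3*(-5) = -15)
d(f) = -3 + f
G(A) = 30 (G(A) = -15*(-5 - 1*(-3)) = -15*(-5 + 3) = -15*(-2) = 30)
O(h) = 30*h²
X(E) = 7560 (X(E) = 7*(30*6²) = 7*(30*36) = 7*1080 = 7560)
(X(d(6))*31)*(16 + (-8 - 7)) = (7560*31)*(16 + (-8 - 7)) = 234360*(16 - 15) = 234360*1 = 234360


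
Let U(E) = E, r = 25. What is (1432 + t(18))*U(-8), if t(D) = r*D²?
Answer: -76256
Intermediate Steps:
t(D) = 25*D²
(1432 + t(18))*U(-8) = (1432 + 25*18²)*(-8) = (1432 + 25*324)*(-8) = (1432 + 8100)*(-8) = 9532*(-8) = -76256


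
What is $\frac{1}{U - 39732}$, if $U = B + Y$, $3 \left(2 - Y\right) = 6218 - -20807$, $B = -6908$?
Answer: $- \frac{3}{166939} \approx -1.7971 \cdot 10^{-5}$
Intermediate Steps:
$Y = - \frac{27019}{3}$ ($Y = 2 - \frac{6218 - -20807}{3} = 2 - \frac{6218 + 20807}{3} = 2 - \frac{27025}{3} = - \frac{27019}{3} \approx -9006.3$)
$U = - \frac{47743}{3}$ ($U = -6908 - \frac{27019}{3} = - \frac{47743}{3} \approx -15914.0$)
$\frac{1}{U - 39732} = \frac{1}{- \frac{47743}{3} - 39732} = \frac{1}{- \frac{166939}{3}} = - \frac{3}{166939}$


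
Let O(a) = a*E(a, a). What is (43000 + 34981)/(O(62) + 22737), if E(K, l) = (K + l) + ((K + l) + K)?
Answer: 77981/41957 ≈ 1.8586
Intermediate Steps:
E(K, l) = 2*l + 3*K (E(K, l) = (K + l) + (l + 2*K) = 2*l + 3*K)
O(a) = 5*a**2 (O(a) = a*(2*a + 3*a) = a*(5*a) = 5*a**2)
(43000 + 34981)/(O(62) + 22737) = (43000 + 34981)/(5*62**2 + 22737) = 77981/(5*3844 + 22737) = 77981/(19220 + 22737) = 77981/41957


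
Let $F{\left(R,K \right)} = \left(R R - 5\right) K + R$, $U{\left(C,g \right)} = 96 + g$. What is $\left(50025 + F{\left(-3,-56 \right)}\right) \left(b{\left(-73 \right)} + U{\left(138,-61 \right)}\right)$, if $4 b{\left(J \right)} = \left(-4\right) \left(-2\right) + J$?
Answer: $\frac{1867425}{2} \approx 9.3371 \cdot 10^{5}$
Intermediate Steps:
$b{\left(J \right)} = 2 + \frac{J}{4}$ ($b{\left(J \right)} = \frac{\left(-4\right) \left(-2\right) + J}{4} = \frac{8 + J}{4} = 2 + \frac{J}{4}$)
$F{\left(R,K \right)} = R + K \left(-5 + R^{2}\right)$ ($F{\left(R,K \right)} = \left(R^{2} - 5\right) K + R = \left(-5 + R^{2}\right) K + R = K \left(-5 + R^{2}\right) + R = R + K \left(-5 + R^{2}\right)$)
$\left(50025 + F{\left(-3,-56 \right)}\right) \left(b{\left(-73 \right)} + U{\left(138,-61 \right)}\right) = \left(50025 - \left(-277 + 504\right)\right) \left(\left(2 + \frac{1}{4} \left(-73\right)\right) + \left(96 - 61\right)\right) = \left(50025 - 227\right) \left(\left(2 - \frac{73}{4}\right) + 35\right) = \left(50025 - 227\right) \left(- \frac{65}{4} + 35\right) = \left(50025 - 227\right) \frac{75}{4} = 49798 \cdot \frac{75}{4} = \frac{1867425}{2}$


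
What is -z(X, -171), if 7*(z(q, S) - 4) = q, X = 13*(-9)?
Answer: 89/7 ≈ 12.714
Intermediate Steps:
X = -117
z(q, S) = 4 + q/7
-z(X, -171) = -(4 + (⅐)*(-117)) = -(4 - 117/7) = -1*(-89/7) = 89/7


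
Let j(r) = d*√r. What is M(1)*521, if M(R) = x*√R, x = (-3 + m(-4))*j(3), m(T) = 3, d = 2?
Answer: 0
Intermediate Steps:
j(r) = 2*√r
x = 0 (x = (-3 + 3)*(2*√3) = 0*(2*√3) = 0)
M(R) = 0 (M(R) = 0*√R = 0)
M(1)*521 = 0*521 = 0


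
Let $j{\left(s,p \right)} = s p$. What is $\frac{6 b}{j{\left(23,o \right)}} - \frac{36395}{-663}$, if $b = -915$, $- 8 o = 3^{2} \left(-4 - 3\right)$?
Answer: $\frac{2624155}{106743} \approx 24.584$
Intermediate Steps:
$o = \frac{63}{8}$ ($o = - \frac{3^{2} \left(-4 - 3\right)}{8} = - \frac{9 \left(-7\right)}{8} = \left(- \frac{1}{8}\right) \left(-63\right) = \frac{63}{8} \approx 7.875$)
$j{\left(s,p \right)} = p s$
$\frac{6 b}{j{\left(23,o \right)}} - \frac{36395}{-663} = \frac{6 \left(-915\right)}{\frac{63}{8} \cdot 23} - \frac{36395}{-663} = - \frac{5490}{\frac{1449}{8}} - - \frac{36395}{663} = \left(-5490\right) \frac{8}{1449} + \frac{36395}{663} = - \frac{4880}{161} + \frac{36395}{663} = \frac{2624155}{106743}$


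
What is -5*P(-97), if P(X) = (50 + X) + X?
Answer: 720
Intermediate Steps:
P(X) = 50 + 2*X
-5*P(-97) = -5*(50 + 2*(-97)) = -5*(50 - 194) = -5*(-144) = 720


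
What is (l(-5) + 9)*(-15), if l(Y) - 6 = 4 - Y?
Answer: -360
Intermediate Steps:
l(Y) = 10 - Y (l(Y) = 6 + (4 - Y) = 10 - Y)
(l(-5) + 9)*(-15) = ((10 - 1*(-5)) + 9)*(-15) = ((10 + 5) + 9)*(-15) = (15 + 9)*(-15) = 24*(-15) = -360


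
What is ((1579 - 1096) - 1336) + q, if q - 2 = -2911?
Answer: -3762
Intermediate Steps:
q = -2909 (q = 2 - 2911 = -2909)
((1579 - 1096) - 1336) + q = ((1579 - 1096) - 1336) - 2909 = (483 - 1336) - 2909 = -853 - 2909 = -3762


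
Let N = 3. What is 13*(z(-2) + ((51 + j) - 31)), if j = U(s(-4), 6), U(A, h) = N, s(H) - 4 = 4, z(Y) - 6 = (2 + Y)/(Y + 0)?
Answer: 377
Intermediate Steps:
z(Y) = 6 + (2 + Y)/Y (z(Y) = 6 + (2 + Y)/(Y + 0) = 6 + (2 + Y)/Y)
s(H) = 8 (s(H) = 4 + 4 = 8)
U(A, h) = 3
j = 3
13*(z(-2) + ((51 + j) - 31)) = 13*((7 + 2/(-2)) + ((51 + 3) - 31)) = 13*((7 + 2*(-1/2)) + (54 - 31)) = 13*((7 - 1) + 23) = 13*(6 + 23) = 13*29 = 377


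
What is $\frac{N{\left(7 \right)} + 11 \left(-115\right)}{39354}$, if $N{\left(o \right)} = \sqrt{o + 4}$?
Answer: $- \frac{1265}{39354} + \frac{\sqrt{11}}{39354} \approx -0.03206$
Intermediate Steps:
$N{\left(o \right)} = \sqrt{4 + o}$
$\frac{N{\left(7 \right)} + 11 \left(-115\right)}{39354} = \frac{\sqrt{4 + 7} + 11 \left(-115\right)}{39354} = \left(\sqrt{11} - 1265\right) \frac{1}{39354} = \left(-1265 + \sqrt{11}\right) \frac{1}{39354} = - \frac{1265}{39354} + \frac{\sqrt{11}}{39354}$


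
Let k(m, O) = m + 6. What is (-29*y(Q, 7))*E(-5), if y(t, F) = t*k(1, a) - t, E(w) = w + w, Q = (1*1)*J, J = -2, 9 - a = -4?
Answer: -3480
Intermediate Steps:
a = 13 (a = 9 - 1*(-4) = 9 + 4 = 13)
k(m, O) = 6 + m
Q = -2 (Q = (1*1)*(-2) = 1*(-2) = -2)
E(w) = 2*w
y(t, F) = 6*t (y(t, F) = t*(6 + 1) - t = t*7 - t = 7*t - t = 6*t)
(-29*y(Q, 7))*E(-5) = (-174*(-2))*(2*(-5)) = -29*(-12)*(-10) = 348*(-10) = -3480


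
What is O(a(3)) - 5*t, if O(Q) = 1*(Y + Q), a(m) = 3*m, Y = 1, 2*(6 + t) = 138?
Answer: -305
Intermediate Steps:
t = 63 (t = -6 + (½)*138 = -6 + 69 = 63)
O(Q) = 1 + Q (O(Q) = 1*(1 + Q) = 1 + Q)
O(a(3)) - 5*t = (1 + 3*3) - 5*63 = (1 + 9) - 315 = 10 - 315 = -305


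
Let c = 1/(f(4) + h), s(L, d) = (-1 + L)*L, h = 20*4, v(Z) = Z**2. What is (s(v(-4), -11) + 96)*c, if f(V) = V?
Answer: 4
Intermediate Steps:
h = 80
s(L, d) = L*(-1 + L)
c = 1/84 (c = 1/(4 + 80) = 1/84 ≈ 0.011905)
(s(v(-4), -11) + 96)*c = ((-4)**2*(-1 + (-4)**2) + 96)*(1/84) = (16*(-1 + 16) + 96)*(1/84) = (16*15 + 96)*(1/84) = (240 + 96)*(1/84) = 336*(1/84) = 4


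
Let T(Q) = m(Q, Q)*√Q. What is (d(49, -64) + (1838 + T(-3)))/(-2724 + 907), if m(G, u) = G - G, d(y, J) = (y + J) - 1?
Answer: -1822/1817 ≈ -1.0028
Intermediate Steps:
d(y, J) = -1 + J + y (d(y, J) = (J + y) - 1 = -1 + J + y)
m(G, u) = 0
T(Q) = 0 (T(Q) = 0*√Q = 0)
(d(49, -64) + (1838 + T(-3)))/(-2724 + 907) = ((-1 - 64 + 49) + (1838 + 0))/(-2724 + 907) = (-16 + 1838)/(-1817) = 1822*(-1/1817) = -1822/1817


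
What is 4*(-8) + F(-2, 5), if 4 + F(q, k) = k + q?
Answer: -33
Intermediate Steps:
F(q, k) = -4 + k + q (F(q, k) = -4 + (k + q) = -4 + k + q)
4*(-8) + F(-2, 5) = 4*(-8) + (-4 + 5 - 2) = -32 - 1 = -33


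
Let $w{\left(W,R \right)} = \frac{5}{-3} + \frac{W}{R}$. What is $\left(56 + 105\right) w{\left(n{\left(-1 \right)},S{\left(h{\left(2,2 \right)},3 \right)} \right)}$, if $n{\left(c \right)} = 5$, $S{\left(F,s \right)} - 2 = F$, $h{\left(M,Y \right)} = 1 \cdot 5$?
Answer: $- \frac{460}{3} \approx -153.33$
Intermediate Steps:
$h{\left(M,Y \right)} = 5$
$S{\left(F,s \right)} = 2 + F$
$w{\left(W,R \right)} = - \frac{5}{3} + \frac{W}{R}$ ($w{\left(W,R \right)} = 5 \left(- \frac{1}{3}\right) + \frac{W}{R} = - \frac{5}{3} + \frac{W}{R}$)
$\left(56 + 105\right) w{\left(n{\left(-1 \right)},S{\left(h{\left(2,2 \right)},3 \right)} \right)} = \left(56 + 105\right) \left(- \frac{5}{3} + \frac{5}{2 + 5}\right) = 161 \left(- \frac{5}{3} + \frac{5}{7}\right) = 161 \left(- \frac{20}{21}\right) = - \frac{460}{3}$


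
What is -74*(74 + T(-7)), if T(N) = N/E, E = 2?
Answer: -5217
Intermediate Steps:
T(N) = N/2
-74*(74 + T(-7)) = -74*(74 + (1/2)*(-7)) = -74*(74 - 7/2) = -74*141/2 = -5217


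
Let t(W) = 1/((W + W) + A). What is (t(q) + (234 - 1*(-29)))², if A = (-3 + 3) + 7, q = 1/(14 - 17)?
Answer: 25000000/361 ≈ 69252.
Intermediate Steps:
q = -⅓ (q = 1/(-3) = -⅓ ≈ -0.33333)
A = 7 (A = 0 + 7 = 7)
t(W) = 1/(7 + 2*W) (t(W) = 1/((W + W) + 7) = 1/(2*W + 7) = 1/(7 + 2*W))
(t(q) + (234 - 1*(-29)))² = (1/(7 + 2*(-⅓)) + (234 - 1*(-29)))² = (1/(7 - ⅔) + (234 + 29))² = (1/(19/3) + 263)² = (3/19 + 263)² = (5000/19)² = 25000000/361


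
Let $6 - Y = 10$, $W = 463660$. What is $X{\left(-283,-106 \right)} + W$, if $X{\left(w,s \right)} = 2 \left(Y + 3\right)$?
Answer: $463658$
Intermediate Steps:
$Y = -4$ ($Y = 6 - 10 = -4$)
$X{\left(w,s \right)} = -2$ ($X{\left(w,s \right)} = 2 \left(-4 + 3\right) = 2 \left(-1\right) = -2$)
$X{\left(-283,-106 \right)} + W = -2 + 463660 = 463658$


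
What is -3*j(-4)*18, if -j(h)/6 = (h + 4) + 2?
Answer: 648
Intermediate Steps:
j(h) = -36 - 6*h (j(h) = -6*((h + 4) + 2) = -6*((4 + h) + 2) = -6*(6 + h) = -36 - 6*h)
-3*j(-4)*18 = -3*(-36 - 6*(-4))*18 = -3*(-36 + 24)*18 = -3*(-12)*18 = 36*18 = 648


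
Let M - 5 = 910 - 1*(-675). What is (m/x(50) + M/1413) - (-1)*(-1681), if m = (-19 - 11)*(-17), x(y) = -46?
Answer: -18318188/10833 ≈ -1691.0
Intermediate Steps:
m = 510 (m = -30*(-17) = 510)
M = 1590 (M = 5 + (910 - 1*(-675)) = 5 + (910 + 675) = 5 + 1585 = 1590)
(m/x(50) + M/1413) - (-1)*(-1681) = (510/(-46) + 1590/1413) - (-1)*(-1681) = (510*(-1/46) + 1590*(1/1413)) - 1*1681 = (-255/23 + 530/471) - 1681 = -107915/10833 - 1681 = -18318188/10833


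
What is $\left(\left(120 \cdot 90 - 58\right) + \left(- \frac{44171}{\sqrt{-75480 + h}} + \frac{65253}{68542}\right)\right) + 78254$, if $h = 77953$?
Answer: $\frac{6100029085}{68542} - \frac{44171 \sqrt{2473}}{2473} \approx 88109.0$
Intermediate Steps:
$\left(\left(120 \cdot 90 - 58\right) + \left(- \frac{44171}{\sqrt{-75480 + h}} + \frac{65253}{68542}\right)\right) + 78254 = \left(\left(120 \cdot 90 - 58\right) + \left(- \frac{44171}{\sqrt{-75480 + 77953}} + \frac{65253}{68542}\right)\right) + 78254 = \left(\left(10800 - 58\right) + \left(- \frac{44171}{\sqrt{2473}} + 65253 \cdot \frac{1}{68542}\right)\right) + 78254 = \left(10742 + \left(- 44171 \frac{\sqrt{2473}}{2473} + \frac{65253}{68542}\right)\right) + 78254 = \left(10742 + \left(- \frac{44171 \sqrt{2473}}{2473} + \frac{65253}{68542}\right)\right) + 78254 = \left(10742 + \left(\frac{65253}{68542} - \frac{44171 \sqrt{2473}}{2473}\right)\right) + 78254 = \left(\frac{736343417}{68542} - \frac{44171 \sqrt{2473}}{2473}\right) + 78254 = \frac{6100029085}{68542} - \frac{44171 \sqrt{2473}}{2473}$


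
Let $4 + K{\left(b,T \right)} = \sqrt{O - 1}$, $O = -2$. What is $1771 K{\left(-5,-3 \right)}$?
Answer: $-7084 + 1771 i \sqrt{3} \approx -7084.0 + 3067.5 i$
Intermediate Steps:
$K{\left(b,T \right)} = -4 + i \sqrt{3}$ ($K{\left(b,T \right)} = -4 + \sqrt{-2 - 1} = -4 + \sqrt{-3} = -4 + i \sqrt{3}$)
$1771 K{\left(-5,-3 \right)} = 1771 \left(-4 + i \sqrt{3}\right) = -7084 + 1771 i \sqrt{3}$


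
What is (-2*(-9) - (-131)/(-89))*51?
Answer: 75021/89 ≈ 842.93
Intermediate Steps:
(-2*(-9) - (-131)/(-89))*51 = (18 - (-131)*(-1)/89)*51 = (18 - 1*131/89)*51 = (18 - 131/89)*51 = (1471/89)*51 = 75021/89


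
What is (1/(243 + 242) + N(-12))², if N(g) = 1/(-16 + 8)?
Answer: 227529/15054400 ≈ 0.015114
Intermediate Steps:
N(g) = -⅛ (N(g) = 1/(-8) = -⅛)
(1/(243 + 242) + N(-12))² = (1/(243 + 242) - ⅛)² = (1/485 - ⅛)² = (-477/3880)² = 227529/15054400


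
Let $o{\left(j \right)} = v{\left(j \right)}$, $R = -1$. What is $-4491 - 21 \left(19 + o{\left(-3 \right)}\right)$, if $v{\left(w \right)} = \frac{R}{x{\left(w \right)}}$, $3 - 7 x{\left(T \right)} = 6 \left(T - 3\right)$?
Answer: $- \frac{63521}{13} \approx -4886.2$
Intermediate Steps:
$x{\left(T \right)} = 3 - \frac{6 T}{7}$ ($x{\left(T \right)} = \frac{3}{7} - \frac{6 \left(T - 3\right)}{7} = \frac{3}{7} - \frac{6 \left(-3 + T\right)}{7} = \frac{3}{7} - \frac{-18 + 6 T}{7} = \frac{3}{7} - \left(- \frac{18}{7} + \frac{6 T}{7}\right) = 3 - \frac{6 T}{7}$)
$v{\left(w \right)} = - \frac{1}{3 - \frac{6 w}{7}}$
$o{\left(j \right)} = \frac{7}{3 \left(-7 + 2 j\right)}$
$-4491 - 21 \left(19 + o{\left(-3 \right)}\right) = -4491 - 21 \left(19 + \frac{7}{3 \left(-7 + 2 \left(-3\right)\right)}\right) = -4491 - 21 \left(19 + \frac{7}{3 \left(-7 - 6\right)}\right) = -4491 - 21 \left(19 + \frac{7}{3 \left(-13\right)}\right) = -4491 - 21 \left(19 + \frac{7}{3} \left(- \frac{1}{13}\right)\right) = -4491 - 21 \left(19 - \frac{7}{39}\right) = -4491 - 21 \cdot \frac{734}{39} = -4491 - \frac{5138}{13} = - \frac{63521}{13}$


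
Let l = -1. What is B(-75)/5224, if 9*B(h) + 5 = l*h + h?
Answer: -5/47016 ≈ -0.00010635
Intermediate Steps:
B(h) = -5/9 (B(h) = -5/9 + (-h + h)/9 = -5/9 + (⅑)*0 = -5/9 + 0 = -5/9)
B(-75)/5224 = -5/9/5224 = -5/9*1/5224 = -5/47016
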